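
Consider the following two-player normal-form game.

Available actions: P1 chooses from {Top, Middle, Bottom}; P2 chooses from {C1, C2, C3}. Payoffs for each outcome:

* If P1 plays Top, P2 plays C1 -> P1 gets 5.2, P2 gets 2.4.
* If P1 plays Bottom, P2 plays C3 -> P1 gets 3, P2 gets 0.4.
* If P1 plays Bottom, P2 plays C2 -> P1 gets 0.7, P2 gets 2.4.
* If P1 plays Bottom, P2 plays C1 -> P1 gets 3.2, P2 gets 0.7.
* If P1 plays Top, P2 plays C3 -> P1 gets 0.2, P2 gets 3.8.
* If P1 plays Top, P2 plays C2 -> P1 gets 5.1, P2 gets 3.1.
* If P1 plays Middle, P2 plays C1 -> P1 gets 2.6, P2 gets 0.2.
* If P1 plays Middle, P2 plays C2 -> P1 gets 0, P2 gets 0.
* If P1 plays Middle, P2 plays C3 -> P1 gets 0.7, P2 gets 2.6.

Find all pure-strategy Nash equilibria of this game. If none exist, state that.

No pure-strategy Nash equilibrium.

For each strategy profile, look for a profitable unilateral deviation.
(Top, C1): P2 can switch to C2 (2.4 → 3.1). Not NE.
(Top, C2): P2 can switch to C3 (3.1 → 3.8). Not NE.
(Top, C3): P1 can switch to Middle (0.2 → 0.7). Not NE.
(Middle, C1): P1 can switch to Top (2.6 → 5.2). Not NE.
(Middle, C2): P1 can switch to Top (0 → 5.1). Not NE.
(Middle, C3): P1 can switch to Bottom (0.7 → 3). Not NE.
(Bottom, C1): P1 can switch to Top (3.2 → 5.2). Not NE.
(Bottom, C2): P1 can switch to Top (0.7 → 5.1). Not NE.
(Bottom, C3): P2 can switch to C1 (0.4 → 0.7). Not NE.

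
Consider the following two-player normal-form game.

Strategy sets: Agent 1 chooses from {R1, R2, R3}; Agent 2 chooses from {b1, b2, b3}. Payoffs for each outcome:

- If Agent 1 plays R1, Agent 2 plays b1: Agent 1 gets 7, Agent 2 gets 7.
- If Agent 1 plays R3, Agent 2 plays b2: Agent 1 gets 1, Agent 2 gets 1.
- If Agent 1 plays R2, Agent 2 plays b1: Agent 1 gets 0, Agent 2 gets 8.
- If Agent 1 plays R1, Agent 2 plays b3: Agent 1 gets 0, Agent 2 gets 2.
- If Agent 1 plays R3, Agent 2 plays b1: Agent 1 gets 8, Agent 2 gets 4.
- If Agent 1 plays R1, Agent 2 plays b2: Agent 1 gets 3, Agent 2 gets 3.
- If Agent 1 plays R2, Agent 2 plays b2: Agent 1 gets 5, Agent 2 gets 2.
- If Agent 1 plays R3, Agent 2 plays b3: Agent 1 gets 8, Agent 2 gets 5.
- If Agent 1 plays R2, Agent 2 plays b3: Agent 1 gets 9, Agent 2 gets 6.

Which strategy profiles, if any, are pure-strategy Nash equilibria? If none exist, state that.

none

Agent 1 against b1: payoffs 7, 0, 8 → best response R3.
Agent 1 against b2: payoffs 3, 5, 1 → best response R2.
Agent 1 against b3: payoffs 0, 9, 8 → best response R2.
Agent 2 against R1: payoffs 7, 3, 2 → best response b1.
Agent 2 against R2: payoffs 8, 2, 6 → best response b1.
Agent 2 against R3: payoffs 4, 1, 5 → best response b3.
No profile is a mutual best response for all players.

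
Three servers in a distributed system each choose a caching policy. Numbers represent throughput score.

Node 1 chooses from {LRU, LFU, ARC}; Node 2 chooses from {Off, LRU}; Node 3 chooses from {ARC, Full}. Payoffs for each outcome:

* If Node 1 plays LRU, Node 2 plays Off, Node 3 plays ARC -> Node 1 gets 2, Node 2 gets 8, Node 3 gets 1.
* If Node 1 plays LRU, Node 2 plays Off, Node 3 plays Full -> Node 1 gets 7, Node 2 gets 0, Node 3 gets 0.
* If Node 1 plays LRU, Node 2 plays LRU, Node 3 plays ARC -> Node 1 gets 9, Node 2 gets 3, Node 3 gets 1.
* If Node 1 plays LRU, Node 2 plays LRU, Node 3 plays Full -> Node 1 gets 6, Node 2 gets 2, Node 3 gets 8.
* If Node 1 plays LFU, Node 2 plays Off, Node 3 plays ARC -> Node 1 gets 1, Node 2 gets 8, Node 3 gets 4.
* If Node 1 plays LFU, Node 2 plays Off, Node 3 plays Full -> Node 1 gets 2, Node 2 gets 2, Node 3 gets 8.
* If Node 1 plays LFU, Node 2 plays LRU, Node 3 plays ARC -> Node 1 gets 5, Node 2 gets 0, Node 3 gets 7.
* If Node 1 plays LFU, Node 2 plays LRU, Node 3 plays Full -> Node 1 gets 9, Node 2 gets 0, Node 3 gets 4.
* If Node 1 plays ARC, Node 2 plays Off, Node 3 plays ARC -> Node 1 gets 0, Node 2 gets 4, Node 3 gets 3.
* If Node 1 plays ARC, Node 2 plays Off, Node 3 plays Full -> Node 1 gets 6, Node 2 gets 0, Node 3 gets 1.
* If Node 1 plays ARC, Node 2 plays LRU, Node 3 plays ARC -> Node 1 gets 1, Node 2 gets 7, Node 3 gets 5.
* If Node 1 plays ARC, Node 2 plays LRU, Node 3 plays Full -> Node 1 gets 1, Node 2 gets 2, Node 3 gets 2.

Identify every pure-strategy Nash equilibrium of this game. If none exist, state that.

Node 1 against (Off, ARC): payoffs 2, 1, 0 → best response LRU.
Node 1 against (Off, Full): payoffs 7, 2, 6 → best response LRU.
Node 1 against (LRU, ARC): payoffs 9, 5, 1 → best response LRU.
Node 1 against (LRU, Full): payoffs 6, 9, 1 → best response LFU.
Node 2 against (LRU, ARC): payoffs 8, 3 → best response Off.
Node 2 against (LRU, Full): payoffs 0, 2 → best response LRU.
Node 2 against (LFU, ARC): payoffs 8, 0 → best response Off.
Node 2 against (LFU, Full): payoffs 2, 0 → best response Off.
Node 2 against (ARC, ARC): payoffs 4, 7 → best response LRU.
Node 2 against (ARC, Full): payoffs 0, 2 → best response LRU.
Node 3 against (LRU, Off): payoffs 1, 0 → best response ARC.
Node 3 against (LRU, LRU): payoffs 1, 8 → best response Full.
Node 3 against (LFU, Off): payoffs 4, 8 → best response Full.
Node 3 against (LFU, LRU): payoffs 7, 4 → best response ARC.
Node 3 against (ARC, Off): payoffs 3, 1 → best response ARC.
Node 3 against (ARC, LRU): payoffs 5, 2 → best response ARC.
Mutual best responses: (LRU, Off, ARC).

Pure NE: (LRU, Off, ARC)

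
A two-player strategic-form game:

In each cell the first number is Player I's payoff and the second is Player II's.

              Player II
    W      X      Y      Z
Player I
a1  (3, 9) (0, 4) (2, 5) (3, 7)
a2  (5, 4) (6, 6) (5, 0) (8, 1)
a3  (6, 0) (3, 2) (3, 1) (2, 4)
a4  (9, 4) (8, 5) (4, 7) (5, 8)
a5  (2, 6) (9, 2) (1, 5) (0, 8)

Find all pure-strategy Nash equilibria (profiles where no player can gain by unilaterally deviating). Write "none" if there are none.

(a1, W): Player I can switch to a2 (3 → 5). Not NE.
(a1, X): Player I can switch to a2 (0 → 6). Not NE.
(a1, Y): Player I can switch to a2 (2 → 5). Not NE.
(a1, Z): Player I can switch to a2 (3 → 8). Not NE.
(a2, W): Player I can switch to a3 (5 → 6). Not NE.
(a2, X): Player I can switch to a4 (6 → 8). Not NE.
(a2, Y): Player II can switch to W (0 → 4). Not NE.
(a2, Z): Player II can switch to W (1 → 4). Not NE.
(a3, W): Player I can switch to a4 (6 → 9). Not NE.
(a3, X): Player I can switch to a2 (3 → 6). Not NE.
(a3, Y): Player I can switch to a2 (3 → 5). Not NE.
(a3, Z): Player I can switch to a1 (2 → 3). Not NE.
(The remaining 8 profiles each have a profitable deviation by the same check.)

This game has no pure Nash equilibrium.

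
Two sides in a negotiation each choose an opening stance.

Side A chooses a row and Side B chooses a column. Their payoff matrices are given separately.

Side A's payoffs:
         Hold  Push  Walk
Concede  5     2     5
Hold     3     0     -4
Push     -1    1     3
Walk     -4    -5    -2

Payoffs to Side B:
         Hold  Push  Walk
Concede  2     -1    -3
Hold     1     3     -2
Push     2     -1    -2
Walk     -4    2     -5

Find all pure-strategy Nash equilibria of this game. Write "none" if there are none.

(Concede, Hold): Side A gets 5, best alternative 3; Side B gets 2, best alternative -1. No profitable deviation — NE.
(Concede, Push): Side B can switch to Hold (-1 → 2). Not NE.
(Concede, Walk): Side B can switch to Hold (-3 → 2). Not NE.
(Hold, Hold): Side A can switch to Concede (3 → 5). Not NE.
(Hold, Push): Side A can switch to Concede (0 → 2). Not NE.
(Hold, Walk): Side A can switch to Concede (-4 → 5). Not NE.
(Push, Hold): Side A can switch to Concede (-1 → 5). Not NE.
(The remaining 5 profiles each have a profitable deviation by the same check.)

The unique pure-strategy Nash equilibrium is (Concede, Hold).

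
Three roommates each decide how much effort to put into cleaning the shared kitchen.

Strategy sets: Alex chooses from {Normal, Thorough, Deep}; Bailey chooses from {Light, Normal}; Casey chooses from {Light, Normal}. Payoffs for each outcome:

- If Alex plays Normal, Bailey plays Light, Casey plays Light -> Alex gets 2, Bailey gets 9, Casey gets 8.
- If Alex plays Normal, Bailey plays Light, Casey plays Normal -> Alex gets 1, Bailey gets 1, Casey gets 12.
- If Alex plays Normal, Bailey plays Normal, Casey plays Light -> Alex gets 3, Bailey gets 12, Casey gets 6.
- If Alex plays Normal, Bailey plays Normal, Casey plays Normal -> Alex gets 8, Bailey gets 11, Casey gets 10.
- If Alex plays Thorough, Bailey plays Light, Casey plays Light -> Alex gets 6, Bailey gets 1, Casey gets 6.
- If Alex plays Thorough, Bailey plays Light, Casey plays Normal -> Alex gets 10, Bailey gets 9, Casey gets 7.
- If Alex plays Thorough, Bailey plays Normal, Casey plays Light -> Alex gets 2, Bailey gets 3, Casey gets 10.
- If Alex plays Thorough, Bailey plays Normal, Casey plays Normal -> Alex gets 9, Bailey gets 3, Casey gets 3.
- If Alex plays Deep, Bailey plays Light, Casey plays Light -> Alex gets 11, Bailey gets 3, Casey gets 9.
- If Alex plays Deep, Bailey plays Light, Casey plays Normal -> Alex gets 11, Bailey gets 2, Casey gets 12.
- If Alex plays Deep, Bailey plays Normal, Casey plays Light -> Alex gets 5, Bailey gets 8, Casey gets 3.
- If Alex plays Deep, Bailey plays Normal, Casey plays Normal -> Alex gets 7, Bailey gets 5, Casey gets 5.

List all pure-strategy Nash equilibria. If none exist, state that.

Alex against (Light, Light): payoffs 2, 6, 11 → best response Deep.
Alex against (Light, Normal): payoffs 1, 10, 11 → best response Deep.
Alex against (Normal, Light): payoffs 3, 2, 5 → best response Deep.
Alex against (Normal, Normal): payoffs 8, 9, 7 → best response Thorough.
Bailey against (Normal, Light): payoffs 9, 12 → best response Normal.
Bailey against (Normal, Normal): payoffs 1, 11 → best response Normal.
Bailey against (Thorough, Light): payoffs 1, 3 → best response Normal.
Bailey against (Thorough, Normal): payoffs 9, 3 → best response Light.
Bailey against (Deep, Light): payoffs 3, 8 → best response Normal.
Bailey against (Deep, Normal): payoffs 2, 5 → best response Normal.
Casey against (Normal, Light): payoffs 8, 12 → best response Normal.
Casey against (Normal, Normal): payoffs 6, 10 → best response Normal.
Casey against (Thorough, Light): payoffs 6, 7 → best response Normal.
Casey against (Thorough, Normal): payoffs 10, 3 → best response Light.
Casey against (Deep, Light): payoffs 9, 12 → best response Normal.
Casey against (Deep, Normal): payoffs 3, 5 → best response Normal.
No profile is a mutual best response for all players.

No pure-strategy Nash equilibrium.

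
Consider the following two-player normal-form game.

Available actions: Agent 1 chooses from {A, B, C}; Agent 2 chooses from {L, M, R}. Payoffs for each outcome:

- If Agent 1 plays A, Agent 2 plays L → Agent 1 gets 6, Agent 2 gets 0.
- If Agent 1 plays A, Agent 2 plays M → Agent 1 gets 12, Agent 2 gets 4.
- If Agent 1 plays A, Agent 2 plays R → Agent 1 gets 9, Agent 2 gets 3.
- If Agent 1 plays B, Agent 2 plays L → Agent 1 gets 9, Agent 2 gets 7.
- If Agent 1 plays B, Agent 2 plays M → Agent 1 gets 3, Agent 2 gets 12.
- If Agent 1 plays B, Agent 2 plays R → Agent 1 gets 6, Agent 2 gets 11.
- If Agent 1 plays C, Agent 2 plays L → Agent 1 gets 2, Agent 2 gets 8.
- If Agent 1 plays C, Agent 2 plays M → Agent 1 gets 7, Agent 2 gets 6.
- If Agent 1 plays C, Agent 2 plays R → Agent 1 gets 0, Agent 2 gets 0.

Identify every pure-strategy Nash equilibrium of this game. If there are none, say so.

Mark each player's best response to every combination of opponents' strategies; a profile where every player is best-responding is a pure Nash equilibrium.
Agent 1 against L: payoffs 6, 9, 2 → best response B.
Agent 1 against M: payoffs 12, 3, 7 → best response A.
Agent 1 against R: payoffs 9, 6, 0 → best response A.
Agent 2 against A: payoffs 0, 4, 3 → best response M.
Agent 2 against B: payoffs 7, 12, 11 → best response M.
Agent 2 against C: payoffs 8, 6, 0 → best response L.
Mutual best responses: (A, M).

Pure NE: (A, M)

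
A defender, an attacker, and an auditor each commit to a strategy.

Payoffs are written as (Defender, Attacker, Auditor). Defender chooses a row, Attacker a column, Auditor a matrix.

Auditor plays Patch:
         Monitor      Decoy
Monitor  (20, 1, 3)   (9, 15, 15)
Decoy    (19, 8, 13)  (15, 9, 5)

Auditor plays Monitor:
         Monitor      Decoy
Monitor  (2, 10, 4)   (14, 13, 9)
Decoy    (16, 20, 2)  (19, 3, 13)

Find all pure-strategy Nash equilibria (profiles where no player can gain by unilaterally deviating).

This game has no pure Nash equilibrium.

For each player, find the best response to each opponent profile; mutual best responses are the pure NE.
Defender against (Monitor, Patch): payoffs 20, 19 → best response Monitor.
Defender against (Monitor, Monitor): payoffs 2, 16 → best response Decoy.
Defender against (Decoy, Patch): payoffs 9, 15 → best response Decoy.
Defender against (Decoy, Monitor): payoffs 14, 19 → best response Decoy.
Attacker against (Monitor, Patch): payoffs 1, 15 → best response Decoy.
Attacker against (Monitor, Monitor): payoffs 10, 13 → best response Decoy.
Attacker against (Decoy, Patch): payoffs 8, 9 → best response Decoy.
Attacker against (Decoy, Monitor): payoffs 20, 3 → best response Monitor.
Auditor against (Monitor, Monitor): payoffs 3, 4 → best response Monitor.
Auditor against (Monitor, Decoy): payoffs 15, 9 → best response Patch.
Auditor against (Decoy, Monitor): payoffs 13, 2 → best response Patch.
Auditor against (Decoy, Decoy): payoffs 5, 13 → best response Monitor.
No profile is a mutual best response for all players.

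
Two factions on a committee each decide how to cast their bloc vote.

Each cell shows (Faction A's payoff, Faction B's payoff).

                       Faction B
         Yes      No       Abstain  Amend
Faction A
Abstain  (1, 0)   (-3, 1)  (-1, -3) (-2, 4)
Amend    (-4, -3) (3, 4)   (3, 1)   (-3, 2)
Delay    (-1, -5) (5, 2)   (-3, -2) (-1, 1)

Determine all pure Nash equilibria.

Faction A against Yes: payoffs 1, -4, -1 → best response Abstain.
Faction A against No: payoffs -3, 3, 5 → best response Delay.
Faction A against Abstain: payoffs -1, 3, -3 → best response Amend.
Faction A against Amend: payoffs -2, -3, -1 → best response Delay.
Faction B against Abstain: payoffs 0, 1, -3, 4 → best response Amend.
Faction B against Amend: payoffs -3, 4, 1, 2 → best response No.
Faction B against Delay: payoffs -5, 2, -2, 1 → best response No.
Mutual best responses: (Delay, No).

The unique pure-strategy Nash equilibrium is (Delay, No).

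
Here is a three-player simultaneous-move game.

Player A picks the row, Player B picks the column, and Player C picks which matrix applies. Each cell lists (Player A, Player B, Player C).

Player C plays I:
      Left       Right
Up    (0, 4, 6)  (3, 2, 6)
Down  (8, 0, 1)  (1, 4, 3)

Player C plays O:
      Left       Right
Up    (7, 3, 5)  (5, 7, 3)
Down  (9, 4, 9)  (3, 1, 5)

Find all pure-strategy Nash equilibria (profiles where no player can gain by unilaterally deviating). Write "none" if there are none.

(Down, Left, O)

Player A against (Left, I): payoffs 0, 8 → best response Down.
Player A against (Left, O): payoffs 7, 9 → best response Down.
Player A against (Right, I): payoffs 3, 1 → best response Up.
Player A against (Right, O): payoffs 5, 3 → best response Up.
Player B against (Up, I): payoffs 4, 2 → best response Left.
Player B against (Up, O): payoffs 3, 7 → best response Right.
Player B against (Down, I): payoffs 0, 4 → best response Right.
Player B against (Down, O): payoffs 4, 1 → best response Left.
Player C against (Up, Left): payoffs 6, 5 → best response I.
Player C against (Up, Right): payoffs 6, 3 → best response I.
Player C against (Down, Left): payoffs 1, 9 → best response O.
Player C against (Down, Right): payoffs 3, 5 → best response O.
Mutual best responses: (Down, Left, O).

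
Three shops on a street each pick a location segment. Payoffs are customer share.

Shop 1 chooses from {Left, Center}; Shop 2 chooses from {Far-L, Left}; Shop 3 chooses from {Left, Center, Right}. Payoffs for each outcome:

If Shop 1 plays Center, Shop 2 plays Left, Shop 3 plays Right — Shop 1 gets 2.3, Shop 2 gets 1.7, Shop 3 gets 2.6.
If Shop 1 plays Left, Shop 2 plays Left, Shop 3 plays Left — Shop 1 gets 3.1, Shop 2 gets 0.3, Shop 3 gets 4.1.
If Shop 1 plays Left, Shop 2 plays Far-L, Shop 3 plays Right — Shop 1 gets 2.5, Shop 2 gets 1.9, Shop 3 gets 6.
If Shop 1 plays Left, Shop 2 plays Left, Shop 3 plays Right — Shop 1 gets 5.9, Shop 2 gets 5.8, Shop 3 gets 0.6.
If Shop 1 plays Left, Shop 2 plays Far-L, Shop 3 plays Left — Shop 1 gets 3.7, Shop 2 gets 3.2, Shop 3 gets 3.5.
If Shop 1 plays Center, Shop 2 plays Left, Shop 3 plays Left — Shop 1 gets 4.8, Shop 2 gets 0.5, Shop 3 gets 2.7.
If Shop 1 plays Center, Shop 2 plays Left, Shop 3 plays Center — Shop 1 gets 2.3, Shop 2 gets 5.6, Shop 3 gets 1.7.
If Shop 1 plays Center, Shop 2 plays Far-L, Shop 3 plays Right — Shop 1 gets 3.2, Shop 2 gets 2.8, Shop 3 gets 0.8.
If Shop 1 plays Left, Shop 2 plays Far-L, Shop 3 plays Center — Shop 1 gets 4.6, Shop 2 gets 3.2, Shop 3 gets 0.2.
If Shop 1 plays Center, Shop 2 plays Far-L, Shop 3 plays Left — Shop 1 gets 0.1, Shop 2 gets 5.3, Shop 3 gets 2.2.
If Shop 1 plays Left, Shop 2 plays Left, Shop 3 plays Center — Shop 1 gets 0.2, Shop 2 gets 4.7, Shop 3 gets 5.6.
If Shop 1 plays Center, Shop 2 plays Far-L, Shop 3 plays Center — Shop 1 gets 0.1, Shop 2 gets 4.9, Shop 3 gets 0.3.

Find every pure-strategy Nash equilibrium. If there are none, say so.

No pure-strategy Nash equilibrium.

(Left, Far-L, Left): Shop 3 can switch to Right (3.5 → 6). Not NE.
(Left, Far-L, Center): Shop 2 can switch to Left (3.2 → 4.7). Not NE.
(Left, Far-L, Right): Shop 1 can switch to Center (2.5 → 3.2). Not NE.
(Left, Left, Left): Shop 1 can switch to Center (3.1 → 4.8). Not NE.
(Left, Left, Center): Shop 1 can switch to Center (0.2 → 2.3). Not NE.
(Left, Left, Right): Shop 3 can switch to Left (0.6 → 4.1). Not NE.
(Center, Far-L, Left): Shop 1 can switch to Left (0.1 → 3.7). Not NE.
(Center, Far-L, Center): Shop 1 can switch to Left (0.1 → 4.6). Not NE.
(The remaining 4 profiles each have a profitable deviation by the same check.)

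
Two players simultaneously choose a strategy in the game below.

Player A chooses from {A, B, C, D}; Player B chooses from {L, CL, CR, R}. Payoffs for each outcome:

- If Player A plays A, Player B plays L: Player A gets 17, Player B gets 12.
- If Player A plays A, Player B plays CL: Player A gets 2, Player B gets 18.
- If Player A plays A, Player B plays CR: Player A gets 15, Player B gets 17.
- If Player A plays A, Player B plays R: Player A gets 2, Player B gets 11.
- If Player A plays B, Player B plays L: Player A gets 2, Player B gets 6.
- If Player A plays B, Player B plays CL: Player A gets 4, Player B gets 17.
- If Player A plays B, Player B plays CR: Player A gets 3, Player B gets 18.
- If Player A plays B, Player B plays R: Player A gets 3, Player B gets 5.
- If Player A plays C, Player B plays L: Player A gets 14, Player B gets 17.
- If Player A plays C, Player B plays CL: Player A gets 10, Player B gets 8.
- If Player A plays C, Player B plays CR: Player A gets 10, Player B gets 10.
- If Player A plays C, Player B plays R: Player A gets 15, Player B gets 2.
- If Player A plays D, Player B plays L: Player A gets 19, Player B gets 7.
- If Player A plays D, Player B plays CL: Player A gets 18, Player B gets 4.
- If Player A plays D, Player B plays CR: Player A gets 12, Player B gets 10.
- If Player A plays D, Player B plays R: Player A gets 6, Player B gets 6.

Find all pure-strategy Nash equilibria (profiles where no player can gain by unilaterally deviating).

Player A against L: payoffs 17, 2, 14, 19 → best response D.
Player A against CL: payoffs 2, 4, 10, 18 → best response D.
Player A against CR: payoffs 15, 3, 10, 12 → best response A.
Player A against R: payoffs 2, 3, 15, 6 → best response C.
Player B against A: payoffs 12, 18, 17, 11 → best response CL.
Player B against B: payoffs 6, 17, 18, 5 → best response CR.
Player B against C: payoffs 17, 8, 10, 2 → best response L.
Player B against D: payoffs 7, 4, 10, 6 → best response CR.
No profile is a mutual best response for all players.

No pure-strategy Nash equilibrium.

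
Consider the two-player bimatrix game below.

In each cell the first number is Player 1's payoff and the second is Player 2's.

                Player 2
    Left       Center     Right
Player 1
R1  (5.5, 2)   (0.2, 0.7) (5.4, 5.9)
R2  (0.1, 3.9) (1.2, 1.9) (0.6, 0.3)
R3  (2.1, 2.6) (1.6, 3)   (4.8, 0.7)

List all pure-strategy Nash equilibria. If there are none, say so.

Pure-strategy Nash equilibria: (R1, Right), (R3, Center)

Player 1 against Left: payoffs 5.5, 0.1, 2.1 → best response R1.
Player 1 against Center: payoffs 0.2, 1.2, 1.6 → best response R3.
Player 1 against Right: payoffs 5.4, 0.6, 4.8 → best response R1.
Player 2 against R1: payoffs 2, 0.7, 5.9 → best response Right.
Player 2 against R2: payoffs 3.9, 1.9, 0.3 → best response Left.
Player 2 against R3: payoffs 2.6, 3, 0.7 → best response Center.
Mutual best responses: (R1, Right); (R3, Center).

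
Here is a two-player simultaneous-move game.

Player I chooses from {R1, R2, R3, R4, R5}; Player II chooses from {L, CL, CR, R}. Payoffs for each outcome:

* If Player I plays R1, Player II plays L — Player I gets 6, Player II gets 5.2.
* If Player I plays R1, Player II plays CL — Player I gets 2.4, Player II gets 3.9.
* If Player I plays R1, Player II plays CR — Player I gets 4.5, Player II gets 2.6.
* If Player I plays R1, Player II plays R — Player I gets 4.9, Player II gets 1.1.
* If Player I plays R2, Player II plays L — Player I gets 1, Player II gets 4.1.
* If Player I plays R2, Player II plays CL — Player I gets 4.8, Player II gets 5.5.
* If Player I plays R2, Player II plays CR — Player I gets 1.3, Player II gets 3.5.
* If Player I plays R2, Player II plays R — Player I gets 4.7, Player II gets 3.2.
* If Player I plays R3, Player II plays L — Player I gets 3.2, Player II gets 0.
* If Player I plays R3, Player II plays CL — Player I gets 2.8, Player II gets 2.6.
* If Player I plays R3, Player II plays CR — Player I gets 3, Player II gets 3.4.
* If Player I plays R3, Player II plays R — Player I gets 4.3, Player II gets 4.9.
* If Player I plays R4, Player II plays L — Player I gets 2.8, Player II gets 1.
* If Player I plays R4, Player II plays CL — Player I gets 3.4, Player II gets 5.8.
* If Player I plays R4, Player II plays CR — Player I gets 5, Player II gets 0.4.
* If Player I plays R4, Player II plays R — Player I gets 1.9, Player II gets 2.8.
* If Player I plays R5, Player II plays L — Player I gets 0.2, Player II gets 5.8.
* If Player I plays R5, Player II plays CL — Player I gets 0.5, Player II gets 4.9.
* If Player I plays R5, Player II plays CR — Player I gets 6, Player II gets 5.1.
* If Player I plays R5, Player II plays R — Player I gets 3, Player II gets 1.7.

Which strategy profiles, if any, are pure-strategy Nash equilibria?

Player I against L: payoffs 6, 1, 3.2, 2.8, 0.2 → best response R1.
Player I against CL: payoffs 2.4, 4.8, 2.8, 3.4, 0.5 → best response R2.
Player I against CR: payoffs 4.5, 1.3, 3, 5, 6 → best response R5.
Player I against R: payoffs 4.9, 4.7, 4.3, 1.9, 3 → best response R1.
Player II against R1: payoffs 5.2, 3.9, 2.6, 1.1 → best response L.
Player II against R2: payoffs 4.1, 5.5, 3.5, 3.2 → best response CL.
Player II against R3: payoffs 0, 2.6, 3.4, 4.9 → best response R.
Player II against R4: payoffs 1, 5.8, 0.4, 2.8 → best response CL.
Player II against R5: payoffs 5.8, 4.9, 5.1, 1.7 → best response L.
Mutual best responses: (R1, L); (R2, CL).

The pure Nash equilibria are (R1, L), (R2, CL).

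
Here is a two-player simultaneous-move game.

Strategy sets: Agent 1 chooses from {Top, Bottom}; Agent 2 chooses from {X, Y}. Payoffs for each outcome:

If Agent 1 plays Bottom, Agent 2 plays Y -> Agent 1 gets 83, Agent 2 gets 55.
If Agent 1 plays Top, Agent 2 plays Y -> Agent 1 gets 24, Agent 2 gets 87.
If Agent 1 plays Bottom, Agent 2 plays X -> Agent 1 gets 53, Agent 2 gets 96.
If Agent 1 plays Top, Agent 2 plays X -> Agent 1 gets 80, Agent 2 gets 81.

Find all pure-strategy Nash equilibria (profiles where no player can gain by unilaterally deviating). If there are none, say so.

none

(Top, X): Agent 2 can switch to Y (81 → 87). Not NE.
(Top, Y): Agent 1 can switch to Bottom (24 → 83). Not NE.
(Bottom, X): Agent 1 can switch to Top (53 → 80). Not NE.
(Bottom, Y): Agent 2 can switch to X (55 → 96). Not NE.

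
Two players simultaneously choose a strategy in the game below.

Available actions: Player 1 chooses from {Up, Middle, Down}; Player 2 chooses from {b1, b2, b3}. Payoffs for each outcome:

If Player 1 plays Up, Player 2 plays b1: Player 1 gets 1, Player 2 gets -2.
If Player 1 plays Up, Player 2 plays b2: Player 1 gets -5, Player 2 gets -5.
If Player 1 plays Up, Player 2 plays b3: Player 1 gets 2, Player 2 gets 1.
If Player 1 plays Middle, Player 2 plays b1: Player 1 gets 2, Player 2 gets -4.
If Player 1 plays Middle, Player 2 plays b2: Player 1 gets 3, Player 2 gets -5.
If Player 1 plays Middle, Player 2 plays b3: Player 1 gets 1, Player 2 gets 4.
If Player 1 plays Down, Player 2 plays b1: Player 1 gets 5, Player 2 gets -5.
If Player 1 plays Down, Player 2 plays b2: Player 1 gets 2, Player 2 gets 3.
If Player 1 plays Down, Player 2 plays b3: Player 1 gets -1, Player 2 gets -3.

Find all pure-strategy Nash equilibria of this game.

(Up, b1): Player 1 can switch to Middle (1 → 2). Not NE.
(Up, b2): Player 1 can switch to Middle (-5 → 3). Not NE.
(Up, b3): Player 1 gets 2, best alternative 1; Player 2 gets 1, best alternative -2. No profitable deviation — NE.
(Middle, b1): Player 1 can switch to Down (2 → 5). Not NE.
(Middle, b2): Player 2 can switch to b1 (-5 → -4). Not NE.
(Middle, b3): Player 1 can switch to Up (1 → 2). Not NE.
(Down, b1): Player 2 can switch to b2 (-5 → 3). Not NE.
(The remaining 2 profiles each have a profitable deviation by the same check.)

Pure NE: (Up, b3)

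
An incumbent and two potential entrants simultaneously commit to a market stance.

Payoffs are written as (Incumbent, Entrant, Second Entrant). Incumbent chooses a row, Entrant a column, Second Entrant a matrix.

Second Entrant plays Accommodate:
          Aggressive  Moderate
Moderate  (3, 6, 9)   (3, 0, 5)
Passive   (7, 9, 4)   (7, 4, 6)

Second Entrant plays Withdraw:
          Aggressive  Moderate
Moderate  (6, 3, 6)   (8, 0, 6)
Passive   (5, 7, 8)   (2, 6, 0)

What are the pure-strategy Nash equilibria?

none

Mark each player's best response to every combination of opponents' strategies; a profile where every player is best-responding is a pure Nash equilibrium.
Incumbent against (Aggressive, Accommodate): payoffs 3, 7 → best response Passive.
Incumbent against (Aggressive, Withdraw): payoffs 6, 5 → best response Moderate.
Incumbent against (Moderate, Accommodate): payoffs 3, 7 → best response Passive.
Incumbent against (Moderate, Withdraw): payoffs 8, 2 → best response Moderate.
Entrant against (Moderate, Accommodate): payoffs 6, 0 → best response Aggressive.
Entrant against (Moderate, Withdraw): payoffs 3, 0 → best response Aggressive.
Entrant against (Passive, Accommodate): payoffs 9, 4 → best response Aggressive.
Entrant against (Passive, Withdraw): payoffs 7, 6 → best response Aggressive.
Second Entrant against (Moderate, Aggressive): payoffs 9, 6 → best response Accommodate.
Second Entrant against (Moderate, Moderate): payoffs 5, 6 → best response Withdraw.
Second Entrant against (Passive, Aggressive): payoffs 4, 8 → best response Withdraw.
Second Entrant against (Passive, Moderate): payoffs 6, 0 → best response Accommodate.
No profile is a mutual best response for all players.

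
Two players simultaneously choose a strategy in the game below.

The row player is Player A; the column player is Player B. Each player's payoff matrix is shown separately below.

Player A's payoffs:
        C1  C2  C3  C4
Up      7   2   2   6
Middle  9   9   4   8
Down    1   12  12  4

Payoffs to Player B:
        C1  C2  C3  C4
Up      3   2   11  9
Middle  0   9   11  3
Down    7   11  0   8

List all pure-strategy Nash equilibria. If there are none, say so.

(Up, C1): Player A can switch to Middle (7 → 9). Not NE.
(Up, C2): Player A can switch to Middle (2 → 9). Not NE.
(Up, C3): Player A can switch to Middle (2 → 4). Not NE.
(Up, C4): Player A can switch to Middle (6 → 8). Not NE.
(Middle, C1): Player B can switch to C2 (0 → 9). Not NE.
(Middle, C2): Player A can switch to Down (9 → 12). Not NE.
(Middle, C3): Player A can switch to Down (4 → 12). Not NE.
(Middle, C4): Player B can switch to C2 (3 → 9). Not NE.
(Down, C2): Player A gets 12, best alternative 9; Player B gets 11, best alternative 8. No profitable deviation — NE.
(The remaining 3 profiles each have a profitable deviation by the same check.)

(Down, C2)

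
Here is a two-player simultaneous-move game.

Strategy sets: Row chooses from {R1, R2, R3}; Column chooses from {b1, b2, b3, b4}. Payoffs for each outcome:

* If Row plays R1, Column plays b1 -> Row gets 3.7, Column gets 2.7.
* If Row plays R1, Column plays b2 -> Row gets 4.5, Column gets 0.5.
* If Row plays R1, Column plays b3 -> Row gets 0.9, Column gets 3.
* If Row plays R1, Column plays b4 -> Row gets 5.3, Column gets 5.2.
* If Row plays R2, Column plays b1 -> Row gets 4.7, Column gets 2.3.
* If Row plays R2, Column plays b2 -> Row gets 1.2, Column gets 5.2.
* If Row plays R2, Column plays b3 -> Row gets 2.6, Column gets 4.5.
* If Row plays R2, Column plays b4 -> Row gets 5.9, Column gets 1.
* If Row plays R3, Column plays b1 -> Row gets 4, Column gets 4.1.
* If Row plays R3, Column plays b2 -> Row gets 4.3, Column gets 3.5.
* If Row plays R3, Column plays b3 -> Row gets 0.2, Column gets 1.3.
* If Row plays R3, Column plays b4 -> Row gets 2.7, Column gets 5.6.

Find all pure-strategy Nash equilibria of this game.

none

Mark each player's best response to every combination of opponents' strategies; a profile where every player is best-responding is a pure Nash equilibrium.
Row against b1: payoffs 3.7, 4.7, 4 → best response R2.
Row against b2: payoffs 4.5, 1.2, 4.3 → best response R1.
Row against b3: payoffs 0.9, 2.6, 0.2 → best response R2.
Row against b4: payoffs 5.3, 5.9, 2.7 → best response R2.
Column against R1: payoffs 2.7, 0.5, 3, 5.2 → best response b4.
Column against R2: payoffs 2.3, 5.2, 4.5, 1 → best response b2.
Column against R3: payoffs 4.1, 3.5, 1.3, 5.6 → best response b4.
No profile is a mutual best response for all players.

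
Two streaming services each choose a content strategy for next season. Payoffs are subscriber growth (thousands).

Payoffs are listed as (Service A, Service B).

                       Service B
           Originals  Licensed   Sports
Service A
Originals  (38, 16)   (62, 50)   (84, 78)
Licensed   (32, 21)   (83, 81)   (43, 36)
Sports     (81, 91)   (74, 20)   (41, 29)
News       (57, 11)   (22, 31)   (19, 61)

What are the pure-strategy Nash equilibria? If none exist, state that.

(Originals, Sports); (Licensed, Licensed); (Sports, Originals)

Mark each player's best response to every combination of opponents' strategies; a profile where every player is best-responding is a pure Nash equilibrium.
Service A against Originals: payoffs 38, 32, 81, 57 → best response Sports.
Service A against Licensed: payoffs 62, 83, 74, 22 → best response Licensed.
Service A against Sports: payoffs 84, 43, 41, 19 → best response Originals.
Service B against Originals: payoffs 16, 50, 78 → best response Sports.
Service B against Licensed: payoffs 21, 81, 36 → best response Licensed.
Service B against Sports: payoffs 91, 20, 29 → best response Originals.
Service B against News: payoffs 11, 31, 61 → best response Sports.
Mutual best responses: (Originals, Sports); (Licensed, Licensed); (Sports, Originals).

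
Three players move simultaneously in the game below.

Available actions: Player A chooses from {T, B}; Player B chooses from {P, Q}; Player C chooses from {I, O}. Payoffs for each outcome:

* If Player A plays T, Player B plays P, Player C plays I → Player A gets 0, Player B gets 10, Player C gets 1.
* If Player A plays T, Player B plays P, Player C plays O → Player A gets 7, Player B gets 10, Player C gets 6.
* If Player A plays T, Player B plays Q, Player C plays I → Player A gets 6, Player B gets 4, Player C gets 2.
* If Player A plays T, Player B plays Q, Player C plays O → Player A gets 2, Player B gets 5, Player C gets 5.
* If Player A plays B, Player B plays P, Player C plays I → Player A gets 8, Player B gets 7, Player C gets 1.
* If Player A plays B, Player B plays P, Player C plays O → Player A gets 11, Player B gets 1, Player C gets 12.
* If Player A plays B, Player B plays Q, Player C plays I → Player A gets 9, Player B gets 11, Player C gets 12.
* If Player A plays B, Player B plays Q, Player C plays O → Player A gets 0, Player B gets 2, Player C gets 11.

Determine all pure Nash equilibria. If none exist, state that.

Player A against (P, I): payoffs 0, 8 → best response B.
Player A against (P, O): payoffs 7, 11 → best response B.
Player A against (Q, I): payoffs 6, 9 → best response B.
Player A against (Q, O): payoffs 2, 0 → best response T.
Player B against (T, I): payoffs 10, 4 → best response P.
Player B against (T, O): payoffs 10, 5 → best response P.
Player B against (B, I): payoffs 7, 11 → best response Q.
Player B against (B, O): payoffs 1, 2 → best response Q.
Player C against (T, P): payoffs 1, 6 → best response O.
Player C against (T, Q): payoffs 2, 5 → best response O.
Player C against (B, P): payoffs 1, 12 → best response O.
Player C against (B, Q): payoffs 12, 11 → best response I.
Mutual best responses: (B, Q, I).

(B, Q, I)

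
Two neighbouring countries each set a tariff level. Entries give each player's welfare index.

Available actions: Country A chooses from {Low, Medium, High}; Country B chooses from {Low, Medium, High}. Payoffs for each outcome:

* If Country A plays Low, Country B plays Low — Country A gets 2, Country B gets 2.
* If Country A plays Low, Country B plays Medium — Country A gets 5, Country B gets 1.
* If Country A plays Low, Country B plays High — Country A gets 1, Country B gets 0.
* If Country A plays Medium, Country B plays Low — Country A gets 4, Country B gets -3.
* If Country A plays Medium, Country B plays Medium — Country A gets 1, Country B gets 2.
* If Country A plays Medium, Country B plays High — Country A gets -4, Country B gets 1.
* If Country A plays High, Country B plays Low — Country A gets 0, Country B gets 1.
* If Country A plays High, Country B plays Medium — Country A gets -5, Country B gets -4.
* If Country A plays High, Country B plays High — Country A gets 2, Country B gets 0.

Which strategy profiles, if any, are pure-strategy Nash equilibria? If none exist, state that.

No pure-strategy Nash equilibrium.

(Low, Low): Country A can switch to Medium (2 → 4). Not NE.
(Low, Medium): Country B can switch to Low (1 → 2). Not NE.
(Low, High): Country A can switch to High (1 → 2). Not NE.
(Medium, Low): Country B can switch to Medium (-3 → 2). Not NE.
(Medium, Medium): Country A can switch to Low (1 → 5). Not NE.
(Medium, High): Country A can switch to Low (-4 → 1). Not NE.
(High, Low): Country A can switch to Low (0 → 2). Not NE.
(High, Medium): Country A can switch to Low (-5 → 5). Not NE.
(High, High): Country B can switch to Low (0 → 1). Not NE.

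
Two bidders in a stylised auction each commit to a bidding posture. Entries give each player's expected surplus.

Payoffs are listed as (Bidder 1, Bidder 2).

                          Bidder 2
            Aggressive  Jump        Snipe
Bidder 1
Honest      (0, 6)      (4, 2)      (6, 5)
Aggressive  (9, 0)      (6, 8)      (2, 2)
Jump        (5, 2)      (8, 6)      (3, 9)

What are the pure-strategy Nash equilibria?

For each player, find the best response to each opponent profile; mutual best responses are the pure NE.
Bidder 1 against Aggressive: payoffs 0, 9, 5 → best response Aggressive.
Bidder 1 against Jump: payoffs 4, 6, 8 → best response Jump.
Bidder 1 against Snipe: payoffs 6, 2, 3 → best response Honest.
Bidder 2 against Honest: payoffs 6, 2, 5 → best response Aggressive.
Bidder 2 against Aggressive: payoffs 0, 8, 2 → best response Jump.
Bidder 2 against Jump: payoffs 2, 6, 9 → best response Snipe.
No profile is a mutual best response for all players.

This game has no pure Nash equilibrium.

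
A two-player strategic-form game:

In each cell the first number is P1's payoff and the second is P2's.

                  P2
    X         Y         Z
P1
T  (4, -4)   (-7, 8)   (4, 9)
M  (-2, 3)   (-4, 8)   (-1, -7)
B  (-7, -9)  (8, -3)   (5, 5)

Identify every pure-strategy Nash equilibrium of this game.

P1 against X: payoffs 4, -2, -7 → best response T.
P1 against Y: payoffs -7, -4, 8 → best response B.
P1 against Z: payoffs 4, -1, 5 → best response B.
P2 against T: payoffs -4, 8, 9 → best response Z.
P2 against M: payoffs 3, 8, -7 → best response Y.
P2 against B: payoffs -9, -3, 5 → best response Z.
Mutual best responses: (B, Z).

(B, Z)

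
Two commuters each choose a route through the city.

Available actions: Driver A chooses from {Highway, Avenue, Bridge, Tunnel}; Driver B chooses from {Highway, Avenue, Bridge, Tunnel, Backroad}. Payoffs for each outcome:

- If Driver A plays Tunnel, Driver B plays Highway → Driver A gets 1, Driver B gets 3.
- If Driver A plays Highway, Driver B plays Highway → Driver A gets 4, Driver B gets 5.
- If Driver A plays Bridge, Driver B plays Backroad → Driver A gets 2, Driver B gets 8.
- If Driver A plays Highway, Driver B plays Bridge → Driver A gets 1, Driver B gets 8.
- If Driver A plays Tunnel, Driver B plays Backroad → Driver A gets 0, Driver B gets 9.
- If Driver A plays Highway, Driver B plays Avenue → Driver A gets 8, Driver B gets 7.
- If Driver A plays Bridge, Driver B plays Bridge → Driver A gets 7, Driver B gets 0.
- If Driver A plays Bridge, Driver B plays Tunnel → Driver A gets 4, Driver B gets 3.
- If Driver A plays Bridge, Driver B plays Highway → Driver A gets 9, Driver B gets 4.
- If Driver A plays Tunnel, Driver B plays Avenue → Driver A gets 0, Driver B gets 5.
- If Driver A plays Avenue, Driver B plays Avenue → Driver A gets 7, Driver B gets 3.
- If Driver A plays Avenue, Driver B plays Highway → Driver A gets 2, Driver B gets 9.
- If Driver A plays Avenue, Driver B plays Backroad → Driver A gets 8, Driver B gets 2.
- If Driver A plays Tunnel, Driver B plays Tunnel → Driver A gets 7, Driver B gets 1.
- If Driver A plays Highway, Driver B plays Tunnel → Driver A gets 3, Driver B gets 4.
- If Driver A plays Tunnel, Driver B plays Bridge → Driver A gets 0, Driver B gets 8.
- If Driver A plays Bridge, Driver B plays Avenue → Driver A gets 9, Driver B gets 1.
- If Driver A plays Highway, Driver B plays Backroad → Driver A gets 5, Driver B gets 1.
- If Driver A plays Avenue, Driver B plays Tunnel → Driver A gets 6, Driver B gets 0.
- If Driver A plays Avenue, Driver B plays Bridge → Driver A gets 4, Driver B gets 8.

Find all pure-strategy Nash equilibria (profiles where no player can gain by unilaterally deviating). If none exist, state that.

Check each profile: it is a Nash equilibrium iff no player can strictly gain by switching unilaterally.
(Highway, Highway): Driver A can switch to Bridge (4 → 9). Not NE.
(Highway, Avenue): Driver A can switch to Bridge (8 → 9). Not NE.
(Highway, Bridge): Driver A can switch to Avenue (1 → 4). Not NE.
(Highway, Tunnel): Driver A can switch to Avenue (3 → 6). Not NE.
(Highway, Backroad): Driver A can switch to Avenue (5 → 8). Not NE.
(Avenue, Highway): Driver A can switch to Highway (2 → 4). Not NE.
(Avenue, Avenue): Driver A can switch to Highway (7 → 8). Not NE.
(Avenue, Bridge): Driver A can switch to Bridge (4 → 7). Not NE.
(Avenue, Tunnel): Driver A can switch to Tunnel (6 → 7). Not NE.
(Avenue, Backroad): Driver B can switch to Highway (2 → 9). Not NE.
(Bridge, Highway): Driver B can switch to Backroad (4 → 8). Not NE.
(Bridge, Avenue): Driver B can switch to Highway (1 → 4). Not NE.
(The remaining 8 profiles each have a profitable deviation by the same check.)

No pure-strategy Nash equilibrium.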